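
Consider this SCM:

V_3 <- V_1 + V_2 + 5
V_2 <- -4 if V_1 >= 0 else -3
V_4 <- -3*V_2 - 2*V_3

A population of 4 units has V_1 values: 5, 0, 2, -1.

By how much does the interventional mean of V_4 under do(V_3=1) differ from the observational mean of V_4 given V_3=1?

The intervention sets V_3=1 in all 4 units regardless of V_1. Recomputing V_4 per unit gives 10, 10, 10, 7; average 9.25.
Observing V_3=1 restricts to units where V_3's equation naturally yields 1: V_1 ∈ {0, -1}. In that subpopulation V_4 = 10, 7, mean 8.5.
Difference = 9.25 − 8.5 = 0.75.

0.75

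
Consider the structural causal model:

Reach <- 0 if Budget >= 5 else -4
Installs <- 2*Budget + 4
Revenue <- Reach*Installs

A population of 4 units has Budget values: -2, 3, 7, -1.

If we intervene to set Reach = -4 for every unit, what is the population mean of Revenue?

Every unit gets Reach=-4 under the intervention. Revenue values become 0, -40, -72, -8; E[Revenue|do(Reach=-4)] = -30.

-30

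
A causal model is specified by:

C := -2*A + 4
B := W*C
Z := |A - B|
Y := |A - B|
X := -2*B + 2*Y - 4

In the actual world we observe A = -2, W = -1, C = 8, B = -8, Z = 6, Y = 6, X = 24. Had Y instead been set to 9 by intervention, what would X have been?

Intervening sets Y = 9 and removes its equation (Y := |A - B|).
C = -2*A + 4  [with A=-2]  = 8
B = W*C  [with W=-1, C=8]  = -8
X = -2*B + 2*Y - 4  [with B=-8, Y=9]  = 30

30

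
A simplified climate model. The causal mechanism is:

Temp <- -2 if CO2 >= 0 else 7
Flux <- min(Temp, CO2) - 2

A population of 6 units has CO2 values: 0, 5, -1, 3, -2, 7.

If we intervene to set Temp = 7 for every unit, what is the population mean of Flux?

0

The intervention sets Temp=7 in all 6 units regardless of CO2. Recomputing Flux per unit gives -2, 3, -3, 1, -4, 5; average 0.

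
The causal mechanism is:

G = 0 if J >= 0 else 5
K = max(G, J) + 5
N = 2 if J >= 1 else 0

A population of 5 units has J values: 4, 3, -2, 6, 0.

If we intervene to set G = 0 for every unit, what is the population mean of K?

7.6

The intervention sets G=0 in all 5 units regardless of J. Recomputing K per unit gives 9, 8, 5, 11, 5; average 7.6.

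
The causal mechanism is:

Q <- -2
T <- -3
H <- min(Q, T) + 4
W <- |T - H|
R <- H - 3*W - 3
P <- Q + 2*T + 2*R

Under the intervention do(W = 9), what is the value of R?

Intervening sets W = 9 and removes its equation (W <- |T - H|).
H = min(Q, T) + 4  [with Q=-2, T=-3]  = 1
R = H - 3*W - 3  [with H=1, W=9]  = -29

-29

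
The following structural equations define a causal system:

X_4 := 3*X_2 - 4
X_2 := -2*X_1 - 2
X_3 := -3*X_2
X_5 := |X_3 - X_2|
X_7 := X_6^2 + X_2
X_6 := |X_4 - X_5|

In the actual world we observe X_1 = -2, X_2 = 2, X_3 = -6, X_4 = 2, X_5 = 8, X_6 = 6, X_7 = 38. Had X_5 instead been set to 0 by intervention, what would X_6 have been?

2

The intervention breaks the incoming arrows to X_5: X_5 := |X_3 - X_2| no longer applies, and X_5 = 0.
X_2 = -2*X_1 - 2  [with X_1=-2]  = 2
X_4 = 3*X_2 - 4  [with X_2=2]  = 2
X_6 = |X_4 - X_5|  [with X_4=2, X_5=0]  = 2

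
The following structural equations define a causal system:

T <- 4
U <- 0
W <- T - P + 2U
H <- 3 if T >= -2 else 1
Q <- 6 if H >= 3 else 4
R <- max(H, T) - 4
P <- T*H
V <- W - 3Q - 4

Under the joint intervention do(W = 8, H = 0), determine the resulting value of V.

Under do(W = 8, H = 0), each intervened variable's structural equation is replaced by its fixed value.
Q = 6 if H >= 3 else 4  [with H=0]  = 4
V = W - 3Q - 4  [with W=8, Q=4]  = -8

-8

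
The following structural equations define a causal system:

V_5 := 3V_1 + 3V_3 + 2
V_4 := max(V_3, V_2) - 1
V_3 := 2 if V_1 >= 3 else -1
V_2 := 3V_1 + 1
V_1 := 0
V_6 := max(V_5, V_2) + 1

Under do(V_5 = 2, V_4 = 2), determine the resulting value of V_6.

3

Setting V_5 = 2, V_4 = 2 by intervention discards those variables' equations.
V_2 = 3V_1 + 1  [with V_1=0]  = 1
V_6 = max(V_5, V_2) + 1  [with V_5=2, V_2=1]  = 3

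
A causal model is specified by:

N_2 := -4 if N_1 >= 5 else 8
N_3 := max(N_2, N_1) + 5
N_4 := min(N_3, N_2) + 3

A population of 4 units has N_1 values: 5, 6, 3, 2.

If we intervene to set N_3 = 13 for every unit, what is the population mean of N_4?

Under do(N_3=13), N_3's equation is replaced by N_3=13 for every unit. Per-unit N_4: -1, -1, 11, 11. Mean = 5.

5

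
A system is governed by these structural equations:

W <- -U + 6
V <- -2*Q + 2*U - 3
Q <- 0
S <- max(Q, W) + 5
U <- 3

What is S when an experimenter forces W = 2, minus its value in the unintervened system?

do(W=2) replaces the equation W <- -U + 6 with the constant W = 2.
S = max(Q, W) + 5  [with Q=0, W=2]  = 7
Without intervention: W = -U + 6  [with U=3]  = 3; S = max(Q, W) + 5  [with Q=0, W=3]  = 8.
Change = 7 − 8 = -1.

-1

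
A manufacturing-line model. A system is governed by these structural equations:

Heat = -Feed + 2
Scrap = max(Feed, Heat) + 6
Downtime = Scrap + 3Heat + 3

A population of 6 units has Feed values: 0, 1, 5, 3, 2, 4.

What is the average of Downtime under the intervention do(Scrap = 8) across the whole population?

Every unit gets Scrap=8 under the intervention. Downtime values become 17, 14, 2, 8, 11, 5; E[Downtime|do(Scrap=8)] = 9.5.

9.5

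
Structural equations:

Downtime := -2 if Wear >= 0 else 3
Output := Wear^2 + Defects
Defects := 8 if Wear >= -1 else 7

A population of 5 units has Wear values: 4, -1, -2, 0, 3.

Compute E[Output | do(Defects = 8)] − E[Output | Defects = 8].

-0.5

do(Defects=8) breaks Defects's dependence on Wear. With Defects=8 fixed, Output across the units is 24, 9, 12, 8, 17, mean 14.
Observing Defects=8 restricts to units where Defects's equation naturally yields 8: Wear ∈ {4, -1, 0, 3}. In that subpopulation Output = 24, 9, 8, 17, mean 14.5.
Difference = 14 − 14.5 = -0.5.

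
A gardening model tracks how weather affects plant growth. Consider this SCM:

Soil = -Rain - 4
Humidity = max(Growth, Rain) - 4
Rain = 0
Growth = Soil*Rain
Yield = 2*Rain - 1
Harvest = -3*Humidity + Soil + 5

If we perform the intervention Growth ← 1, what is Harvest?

10

The intervention breaks the incoming arrows to Growth: Growth = Soil*Rain no longer applies, and Growth = 1.
Soil = -Rain - 4  [with Rain=0]  = -4
Humidity = max(Growth, Rain) - 4  [with Growth=1, Rain=0]  = -3
Harvest = -3*Humidity + Soil + 5  [with Humidity=-3, Soil=-4]  = 10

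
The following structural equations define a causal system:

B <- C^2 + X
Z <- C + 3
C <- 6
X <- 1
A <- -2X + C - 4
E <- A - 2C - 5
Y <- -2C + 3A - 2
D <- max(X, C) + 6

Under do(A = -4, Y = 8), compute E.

Setting A = -4, Y = 8 by intervention discards those variables' equations.
E = A - 2C - 5  [with A=-4, C=6]  = -21

-21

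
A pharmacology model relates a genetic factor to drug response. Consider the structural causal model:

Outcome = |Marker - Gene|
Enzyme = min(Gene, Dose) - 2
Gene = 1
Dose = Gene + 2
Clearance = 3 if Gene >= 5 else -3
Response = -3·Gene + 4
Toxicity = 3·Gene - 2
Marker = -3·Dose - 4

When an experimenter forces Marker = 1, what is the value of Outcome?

0

do(Marker=1) replaces the equation Marker = -3·Dose - 4 with the constant Marker = 1.
Outcome = |Marker - Gene|  [with Marker=1, Gene=1]  = 0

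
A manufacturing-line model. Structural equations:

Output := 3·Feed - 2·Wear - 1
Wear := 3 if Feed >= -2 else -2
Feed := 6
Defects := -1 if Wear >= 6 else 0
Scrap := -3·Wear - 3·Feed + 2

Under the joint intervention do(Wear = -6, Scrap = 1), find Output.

29

Setting Wear = -6, Scrap = 1 by intervention discards those variables' equations.
Output = 3·Feed - 2·Wear - 1  [with Feed=6, Wear=-6]  = 29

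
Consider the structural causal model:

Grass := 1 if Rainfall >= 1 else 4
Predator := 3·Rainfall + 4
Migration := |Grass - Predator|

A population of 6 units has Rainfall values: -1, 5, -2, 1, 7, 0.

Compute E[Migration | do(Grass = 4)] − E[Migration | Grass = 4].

do(Grass=4) breaks Grass's dependence on Rainfall. With Grass=4 fixed, Migration across the units is 3, 15, 6, 3, 21, 0, mean 8.
E[Migration|Grass=4] averages over only the 3 units with Grass=4 (Rainfall = -1, -2, 0): Migration = 3, 6, 0, mean 3.
Difference = 8 − 3 = 5.

5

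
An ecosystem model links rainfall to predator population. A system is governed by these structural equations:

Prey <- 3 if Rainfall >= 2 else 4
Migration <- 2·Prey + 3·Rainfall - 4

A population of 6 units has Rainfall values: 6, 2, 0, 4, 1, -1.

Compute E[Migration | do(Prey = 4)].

Under do(Prey=4), Prey's equation is replaced by Prey=4 for every unit. Per-unit Migration: 22, 10, 4, 16, 7, 1. Mean = 10.

10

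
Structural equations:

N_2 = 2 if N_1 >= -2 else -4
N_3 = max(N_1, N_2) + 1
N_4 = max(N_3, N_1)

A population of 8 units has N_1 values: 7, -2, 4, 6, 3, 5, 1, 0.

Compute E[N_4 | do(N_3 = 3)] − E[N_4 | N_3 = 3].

1.25

Every unit gets N_3=3 under the intervention. N_4 values become 7, 3, 4, 6, 3, 5, 3, 3; E[N_4|do(N_3=3)] = 4.25.
Observing N_3=3 restricts to units where N_3's equation naturally yields 3: N_1 ∈ {-2, 1, 0}. In that subpopulation N_4 = 3, 3, 3, mean 3.
Difference = 4.25 − 3 = 1.25.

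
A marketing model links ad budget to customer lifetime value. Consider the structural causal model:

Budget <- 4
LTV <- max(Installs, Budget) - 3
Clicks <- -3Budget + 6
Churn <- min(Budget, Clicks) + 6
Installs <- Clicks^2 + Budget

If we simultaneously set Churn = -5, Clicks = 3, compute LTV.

10

The joint intervention fixes Churn = -5, Clicks = 3, removing each variable's own equation.
Installs = Clicks^2 + Budget  [with Clicks=3, Budget=4]  = 13
LTV = max(Installs, Budget) - 3  [with Installs=13, Budget=4]  = 10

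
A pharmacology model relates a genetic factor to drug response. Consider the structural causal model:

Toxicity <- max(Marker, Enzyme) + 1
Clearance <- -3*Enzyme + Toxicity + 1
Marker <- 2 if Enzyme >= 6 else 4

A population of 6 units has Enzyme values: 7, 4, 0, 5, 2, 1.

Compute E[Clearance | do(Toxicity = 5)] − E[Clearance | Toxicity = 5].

-4.25

Under do(Toxicity=5), Toxicity's equation is replaced by Toxicity=5 for every unit. Per-unit Clearance: -15, -6, 6, -9, 0, 3. Mean = -3.5.
Conditioning on Toxicity=5 selects the 4 unit(s) with Enzyme ∈ {4, 0, 2, 1}. Their Clearance values: -6, 6, 0, 3. Mean = 0.75.
Difference = -3.5 − 0.75 = -4.25.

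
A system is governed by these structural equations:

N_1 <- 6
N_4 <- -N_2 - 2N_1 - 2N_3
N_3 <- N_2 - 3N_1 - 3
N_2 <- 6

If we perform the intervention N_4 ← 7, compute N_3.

Under do(N_4=7), the mechanism N_4 <- -N_2 - 2N_1 - 2N_3 is discarded; N_4 is fixed at 7.
Since N_3 is not a descendant of the intervened variable, it is unaffected.
N_3 = N_2 - 3N_1 - 3  [with N_2=6, N_1=6]  = -15

-15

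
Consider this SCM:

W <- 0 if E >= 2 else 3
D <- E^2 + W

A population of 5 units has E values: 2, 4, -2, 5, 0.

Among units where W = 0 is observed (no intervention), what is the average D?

E[D|W=0] averages over only the 3 units with W=0 (E = 2, 4, 5): D = 4, 16, 25, mean 15.

15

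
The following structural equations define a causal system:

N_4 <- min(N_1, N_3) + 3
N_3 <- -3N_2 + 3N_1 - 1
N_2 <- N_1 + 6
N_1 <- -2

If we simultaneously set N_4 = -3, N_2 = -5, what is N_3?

8

Setting N_4 = -3, N_2 = -5 by intervention discards those variables' equations.
N_3 = -3N_2 + 3N_1 - 1  [with N_2=-5, N_1=-2]  = 8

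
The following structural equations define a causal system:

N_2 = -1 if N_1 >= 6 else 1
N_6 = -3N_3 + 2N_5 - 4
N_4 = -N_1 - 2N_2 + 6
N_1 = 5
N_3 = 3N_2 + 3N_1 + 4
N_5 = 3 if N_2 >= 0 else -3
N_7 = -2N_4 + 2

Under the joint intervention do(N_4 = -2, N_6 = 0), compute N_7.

6

Setting N_4 = -2, N_6 = 0 by intervention discards those variables' equations.
N_7 = -2N_4 + 2  [with N_4=-2]  = 6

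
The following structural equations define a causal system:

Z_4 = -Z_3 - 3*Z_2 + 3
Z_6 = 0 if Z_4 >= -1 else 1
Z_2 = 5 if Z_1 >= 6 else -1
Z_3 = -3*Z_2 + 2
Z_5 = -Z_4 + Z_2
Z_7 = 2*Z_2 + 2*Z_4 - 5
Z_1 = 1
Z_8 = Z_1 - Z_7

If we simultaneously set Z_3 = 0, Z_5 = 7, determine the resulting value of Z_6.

Setting Z_3 = 0, Z_5 = 7 by intervention discards those variables' equations.
Z_2 = 5 if Z_1 >= 6 else -1  [with Z_1=1]  = -1
Z_4 = -Z_3 - 3*Z_2 + 3  [with Z_3=0, Z_2=-1]  = 6
Z_6 = 0 if Z_4 >= -1 else 1  [with Z_4=6]  = 0

0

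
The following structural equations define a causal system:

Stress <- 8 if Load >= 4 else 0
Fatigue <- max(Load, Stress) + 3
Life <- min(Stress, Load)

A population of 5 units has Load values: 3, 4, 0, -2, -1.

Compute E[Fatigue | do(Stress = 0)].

4.4

Every unit gets Stress=0 under the intervention. Fatigue values become 6, 7, 3, 3, 3; E[Fatigue|do(Stress=0)] = 4.4.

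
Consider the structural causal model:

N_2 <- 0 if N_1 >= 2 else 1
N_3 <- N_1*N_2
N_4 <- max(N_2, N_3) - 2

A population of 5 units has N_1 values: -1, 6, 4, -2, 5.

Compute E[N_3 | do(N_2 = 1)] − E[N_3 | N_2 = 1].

The intervention sets N_2=1 in all 5 units regardless of N_1. Recomputing N_3 per unit gives -1, 6, 4, -2, 5; average 2.4.
Observing N_2=1 restricts to units where N_2's equation naturally yields 1: N_1 ∈ {-1, -2}. In that subpopulation N_3 = -1, -2, mean -1.5.
Difference = 2.4 − (-1.5) = 3.9.

3.9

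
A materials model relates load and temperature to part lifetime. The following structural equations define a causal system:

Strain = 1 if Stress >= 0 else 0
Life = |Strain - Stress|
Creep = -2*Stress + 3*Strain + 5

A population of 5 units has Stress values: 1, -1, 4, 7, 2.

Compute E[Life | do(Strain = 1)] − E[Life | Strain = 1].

Every unit gets Strain=1 under the intervention. Life values become 0, 2, 3, 6, 1; E[Life|do(Strain=1)] = 2.4.
Conditioning on Strain=1 selects the 4 unit(s) with Stress ∈ {1, 4, 7, 2}. Their Life values: 0, 3, 6, 1. Mean = 2.5.
Difference = 2.4 − 2.5 = -0.1.

-0.1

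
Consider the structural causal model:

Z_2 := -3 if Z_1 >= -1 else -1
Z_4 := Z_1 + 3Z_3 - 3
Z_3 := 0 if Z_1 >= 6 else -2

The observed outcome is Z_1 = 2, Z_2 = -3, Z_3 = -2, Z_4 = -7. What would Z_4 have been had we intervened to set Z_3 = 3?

8

The intervention breaks the incoming arrows to Z_3: Z_3 := 0 if Z_1 >= 6 else -2 no longer applies, and Z_3 = 3.
Z_4 = Z_1 + 3Z_3 - 3  [with Z_1=2, Z_3=3]  = 8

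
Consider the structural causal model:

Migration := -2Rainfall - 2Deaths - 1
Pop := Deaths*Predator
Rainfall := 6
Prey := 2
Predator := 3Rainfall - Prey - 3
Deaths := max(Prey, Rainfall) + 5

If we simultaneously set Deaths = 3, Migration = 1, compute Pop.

39

The joint intervention fixes Deaths = 3, Migration = 1, removing each variable's own equation.
Predator = 3Rainfall - Prey - 3  [with Rainfall=6, Prey=2]  = 13
Pop = Deaths*Predator  [with Deaths=3, Predator=13]  = 39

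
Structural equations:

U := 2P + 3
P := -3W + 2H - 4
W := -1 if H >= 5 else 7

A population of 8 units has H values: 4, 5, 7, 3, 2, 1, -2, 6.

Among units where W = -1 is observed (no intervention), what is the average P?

E[P|W=-1] averages over only the 3 units with W=-1 (H = 5, 7, 6): P = 9, 13, 11, mean 11.

11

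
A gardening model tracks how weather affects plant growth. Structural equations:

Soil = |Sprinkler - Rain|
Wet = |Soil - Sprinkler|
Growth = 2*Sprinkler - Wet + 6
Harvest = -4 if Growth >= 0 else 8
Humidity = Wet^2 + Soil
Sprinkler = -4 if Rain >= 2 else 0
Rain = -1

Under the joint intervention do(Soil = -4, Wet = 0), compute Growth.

6

Setting Soil = -4, Wet = 0 by intervention discards those variables' equations.
Sprinkler = -4 if Rain >= 2 else 0  [with Rain=-1]  = 0
Growth = 2*Sprinkler - Wet + 6  [with Sprinkler=0, Wet=0]  = 6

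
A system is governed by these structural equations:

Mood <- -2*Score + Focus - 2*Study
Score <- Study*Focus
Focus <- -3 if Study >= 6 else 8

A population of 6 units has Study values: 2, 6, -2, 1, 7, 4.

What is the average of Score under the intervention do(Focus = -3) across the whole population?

-9

do(Focus=-3) breaks Focus's dependence on Study. With Focus=-3 fixed, Score across the units is -6, -18, 6, -3, -21, -12, mean -9.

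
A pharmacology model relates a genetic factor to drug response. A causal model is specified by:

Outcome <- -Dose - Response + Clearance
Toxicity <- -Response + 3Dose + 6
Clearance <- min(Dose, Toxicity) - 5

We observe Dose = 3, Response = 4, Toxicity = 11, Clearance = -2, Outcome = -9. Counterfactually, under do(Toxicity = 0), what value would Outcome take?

do(Toxicity=0) replaces the equation Toxicity <- -Response + 3Dose + 6 with the constant Toxicity = 0.
Clearance = min(Dose, Toxicity) - 5  [with Dose=3, Toxicity=0]  = -5
Outcome = -Dose - Response + Clearance  [with Dose=3, Response=4, Clearance=-5]  = -12

-12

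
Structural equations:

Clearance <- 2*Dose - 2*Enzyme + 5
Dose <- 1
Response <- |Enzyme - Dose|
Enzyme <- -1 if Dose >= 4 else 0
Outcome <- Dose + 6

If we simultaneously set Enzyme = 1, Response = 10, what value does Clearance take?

Setting Enzyme = 1, Response = 10 by intervention discards those variables' equations.
Clearance = 2*Dose - 2*Enzyme + 5  [with Dose=1, Enzyme=1]  = 5

5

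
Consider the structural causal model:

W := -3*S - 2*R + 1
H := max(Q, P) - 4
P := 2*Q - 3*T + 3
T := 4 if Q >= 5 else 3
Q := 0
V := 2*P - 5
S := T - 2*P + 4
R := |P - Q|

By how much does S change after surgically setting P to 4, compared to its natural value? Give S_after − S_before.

-20

The intervention breaks the incoming arrows to P: P := 2*Q - 3*T + 3 no longer applies, and P = 4.
T = 4 if Q >= 5 else 3  [with Q=0]  = 3
S = T - 2*P + 4  [with T=3, P=4]  = -1
Without intervention: T = 4 if Q >= 5 else 3  [with Q=0]  = 3; P = 2*Q - 3*T + 3  [with Q=0, T=3]  = -6; S = T - 2*P + 4  [with T=3, P=-6]  = 19.
Change = -1 − 19 = -20.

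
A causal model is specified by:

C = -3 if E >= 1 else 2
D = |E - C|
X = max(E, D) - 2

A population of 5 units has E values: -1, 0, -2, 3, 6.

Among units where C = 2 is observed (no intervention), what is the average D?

3

E[D|C=2] averages over only the 3 units with C=2 (E = -1, 0, -2): D = 3, 2, 4, mean 3.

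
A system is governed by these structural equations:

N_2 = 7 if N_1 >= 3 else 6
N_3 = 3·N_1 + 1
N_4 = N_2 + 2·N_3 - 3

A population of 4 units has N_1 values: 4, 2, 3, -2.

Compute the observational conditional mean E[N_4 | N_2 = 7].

27

E[N_4|N_2=7] averages over only the 2 units with N_2=7 (N_1 = 4, 3): N_4 = 30, 24, mean 27.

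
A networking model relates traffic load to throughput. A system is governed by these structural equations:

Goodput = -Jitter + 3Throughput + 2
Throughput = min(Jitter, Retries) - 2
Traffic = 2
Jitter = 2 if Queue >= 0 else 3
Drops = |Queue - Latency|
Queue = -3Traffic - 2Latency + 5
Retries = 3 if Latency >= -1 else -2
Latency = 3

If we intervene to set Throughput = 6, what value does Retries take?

The intervention breaks the incoming arrows to Throughput: Throughput = min(Jitter, Retries) - 2 no longer applies, and Throughput = 6.
Retries is not downstream of the intervention, so its value is determined by the original equations.
Retries = 3 if Latency >= -1 else -2  [with Latency=3]  = 3

3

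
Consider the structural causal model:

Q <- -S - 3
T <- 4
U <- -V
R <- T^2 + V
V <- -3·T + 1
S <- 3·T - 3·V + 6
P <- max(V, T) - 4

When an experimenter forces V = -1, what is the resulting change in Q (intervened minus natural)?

Under do(V=-1), the mechanism V <- -3·T + 1 is discarded; V is fixed at -1.
S = 3·T - 3·V + 6  [with T=4, V=-1]  = 21
Q = -S - 3  [with S=21]  = -24
Without intervention: V = -3·T + 1  [with T=4]  = -11; S = 3·T - 3·V + 6  [with T=4, V=-11]  = 51; Q = -S - 3  [with S=51]  = -54.
Change = -24 − (-54) = 30.

30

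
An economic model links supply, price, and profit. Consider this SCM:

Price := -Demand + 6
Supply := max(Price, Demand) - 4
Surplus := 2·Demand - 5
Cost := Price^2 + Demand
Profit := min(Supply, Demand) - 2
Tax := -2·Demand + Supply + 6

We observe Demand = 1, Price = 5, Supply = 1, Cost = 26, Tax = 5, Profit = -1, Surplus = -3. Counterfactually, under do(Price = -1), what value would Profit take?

Under do(Price=-1), the mechanism Price := -Demand + 6 is discarded; Price is fixed at -1.
Supply = max(Price, Demand) - 4  [with Price=-1, Demand=1]  = -3
Profit = min(Supply, Demand) - 2  [with Supply=-3, Demand=1]  = -5

-5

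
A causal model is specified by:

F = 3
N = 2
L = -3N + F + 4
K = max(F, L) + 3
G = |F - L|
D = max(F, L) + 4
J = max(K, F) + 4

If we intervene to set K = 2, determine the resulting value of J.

The intervention breaks the incoming arrows to K: K = max(F, L) + 3 no longer applies, and K = 2.
J = max(K, F) + 4  [with K=2, F=3]  = 7

7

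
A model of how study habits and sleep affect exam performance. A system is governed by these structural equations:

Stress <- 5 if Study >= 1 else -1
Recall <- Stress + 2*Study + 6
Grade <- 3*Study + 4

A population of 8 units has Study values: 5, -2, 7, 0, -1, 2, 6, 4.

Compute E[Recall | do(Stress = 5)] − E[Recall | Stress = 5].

-4.35

do(Stress=5) breaks Stress's dependence on Study. With Stress=5 fixed, Recall across the units is 21, 7, 25, 11, 9, 15, 23, 19, mean 16.25.
E[Recall|Stress=5] averages over only the 5 units with Stress=5 (Study = 5, 7, 2, 6, 4): Recall = 21, 25, 15, 23, 19, mean 20.6.
Difference = 16.25 − 20.6 = -4.35.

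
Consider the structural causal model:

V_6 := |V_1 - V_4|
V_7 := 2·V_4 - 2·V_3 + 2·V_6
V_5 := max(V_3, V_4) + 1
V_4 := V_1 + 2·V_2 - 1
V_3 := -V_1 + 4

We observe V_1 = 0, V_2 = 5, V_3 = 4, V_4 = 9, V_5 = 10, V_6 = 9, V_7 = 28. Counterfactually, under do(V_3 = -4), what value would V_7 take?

The intervention breaks the incoming arrows to V_3: V_3 := -V_1 + 4 no longer applies, and V_3 = -4.
V_4 = V_1 + 2·V_2 - 1  [with V_1=0, V_2=5]  = 9
V_6 = |V_1 - V_4|  [with V_1=0, V_4=9]  = 9
V_7 = 2·V_4 - 2·V_3 + 2·V_6  [with V_4=9, V_3=-4, V_6=9]  = 44

44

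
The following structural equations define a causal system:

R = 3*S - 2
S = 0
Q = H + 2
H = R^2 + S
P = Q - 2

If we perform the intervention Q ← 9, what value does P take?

Intervening sets Q = 9 and removes its equation (Q = H + 2).
P = Q - 2  [with Q=9]  = 7

7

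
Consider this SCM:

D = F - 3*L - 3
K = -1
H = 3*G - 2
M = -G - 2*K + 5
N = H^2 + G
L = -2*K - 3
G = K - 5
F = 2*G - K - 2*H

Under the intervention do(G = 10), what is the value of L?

do(G=10) replaces the equation G = K - 5 with the constant G = 10.
Since L is not a descendant of the intervened variable, it is unaffected.
L = -2*K - 3  [with K=-1]  = -1

-1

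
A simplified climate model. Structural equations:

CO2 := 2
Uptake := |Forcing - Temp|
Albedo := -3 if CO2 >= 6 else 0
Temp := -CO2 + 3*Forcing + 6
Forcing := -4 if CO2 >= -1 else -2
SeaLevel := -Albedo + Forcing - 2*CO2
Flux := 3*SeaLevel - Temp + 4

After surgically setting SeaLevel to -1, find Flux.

The intervention breaks the incoming arrows to SeaLevel: SeaLevel := -Albedo + Forcing - 2*CO2 no longer applies, and SeaLevel = -1.
Forcing = -4 if CO2 >= -1 else -2  [with CO2=2]  = -4
Temp = -CO2 + 3*Forcing + 6  [with CO2=2, Forcing=-4]  = -8
Flux = 3*SeaLevel - Temp + 4  [with SeaLevel=-1, Temp=-8]  = 9

9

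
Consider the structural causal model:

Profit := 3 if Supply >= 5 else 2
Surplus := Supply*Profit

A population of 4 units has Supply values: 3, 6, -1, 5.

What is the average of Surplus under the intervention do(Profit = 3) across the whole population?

9.75

Under do(Profit=3), Profit's equation is replaced by Profit=3 for every unit. Per-unit Surplus: 9, 18, -3, 15. Mean = 9.75.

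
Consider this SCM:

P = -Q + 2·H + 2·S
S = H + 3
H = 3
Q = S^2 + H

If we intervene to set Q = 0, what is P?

The intervention breaks the incoming arrows to Q: Q = S^2 + H no longer applies, and Q = 0.
S = H + 3  [with H=3]  = 6
P = -Q + 2·H + 2·S  [with Q=0, H=3, S=6]  = 18

18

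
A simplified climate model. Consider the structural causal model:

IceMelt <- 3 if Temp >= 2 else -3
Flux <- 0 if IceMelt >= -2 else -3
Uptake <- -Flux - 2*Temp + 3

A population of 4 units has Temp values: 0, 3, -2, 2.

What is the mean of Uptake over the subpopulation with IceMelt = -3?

E[Uptake|IceMelt=-3] averages over only the 2 units with IceMelt=-3 (Temp = 0, -2): Uptake = 6, 10, mean 8.

8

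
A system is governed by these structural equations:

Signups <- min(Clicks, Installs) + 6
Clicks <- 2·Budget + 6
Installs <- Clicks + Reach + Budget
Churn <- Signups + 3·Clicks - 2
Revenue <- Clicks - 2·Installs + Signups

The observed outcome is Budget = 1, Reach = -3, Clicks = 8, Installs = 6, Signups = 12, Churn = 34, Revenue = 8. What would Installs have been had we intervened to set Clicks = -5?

-7

The intervention breaks the incoming arrows to Clicks: Clicks <- 2·Budget + 6 no longer applies, and Clicks = -5.
Installs = Clicks + Reach + Budget  [with Clicks=-5, Reach=-3, Budget=1]  = -7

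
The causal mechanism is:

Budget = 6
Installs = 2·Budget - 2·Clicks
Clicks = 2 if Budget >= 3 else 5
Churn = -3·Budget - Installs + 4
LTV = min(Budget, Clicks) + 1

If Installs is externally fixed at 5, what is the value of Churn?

-19

The intervention breaks the incoming arrows to Installs: Installs = 2·Budget - 2·Clicks no longer applies, and Installs = 5.
Churn = -3·Budget - Installs + 4  [with Budget=6, Installs=5]  = -19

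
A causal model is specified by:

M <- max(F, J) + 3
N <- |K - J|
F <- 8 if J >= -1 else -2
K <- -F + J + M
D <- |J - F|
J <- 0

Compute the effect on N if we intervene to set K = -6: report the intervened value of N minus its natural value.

The intervention breaks the incoming arrows to K: K <- -F + J + M no longer applies, and K = -6.
N = |K - J|  [with K=-6, J=0]  = 6
Without intervention: F = 8 if J >= -1 else -2  [with J=0]  = 8; M = max(F, J) + 3  [with F=8, J=0]  = 11; K = -F + J + M  [with F=8, J=0, M=11]  = 3; N = |K - J|  [with K=3, J=0]  = 3.
Change = 6 − 3 = 3.

3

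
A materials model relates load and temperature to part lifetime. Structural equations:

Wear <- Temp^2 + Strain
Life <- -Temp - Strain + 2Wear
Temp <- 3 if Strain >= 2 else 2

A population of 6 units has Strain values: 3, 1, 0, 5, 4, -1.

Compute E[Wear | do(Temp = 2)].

6

do(Temp=2) breaks Temp's dependence on Strain. With Temp=2 fixed, Wear across the units is 7, 5, 4, 9, 8, 3, mean 6.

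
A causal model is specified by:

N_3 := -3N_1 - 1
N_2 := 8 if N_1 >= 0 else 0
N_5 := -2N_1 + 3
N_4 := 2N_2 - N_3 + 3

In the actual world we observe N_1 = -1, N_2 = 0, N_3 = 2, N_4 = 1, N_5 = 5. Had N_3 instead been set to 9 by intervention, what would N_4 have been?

The intervention breaks the incoming arrows to N_3: N_3 := -3N_1 - 1 no longer applies, and N_3 = 9.
N_2 = 8 if N_1 >= 0 else 0  [with N_1=-1]  = 0
N_4 = 2N_2 - N_3 + 3  [with N_2=0, N_3=9]  = -6

-6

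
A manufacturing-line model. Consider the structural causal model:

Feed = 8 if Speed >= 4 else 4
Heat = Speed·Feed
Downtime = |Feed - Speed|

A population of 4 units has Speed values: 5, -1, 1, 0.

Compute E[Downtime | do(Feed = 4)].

The intervention sets Feed=4 in all 4 units regardless of Speed. Recomputing Downtime per unit gives 1, 5, 3, 4; average 3.25.

3.25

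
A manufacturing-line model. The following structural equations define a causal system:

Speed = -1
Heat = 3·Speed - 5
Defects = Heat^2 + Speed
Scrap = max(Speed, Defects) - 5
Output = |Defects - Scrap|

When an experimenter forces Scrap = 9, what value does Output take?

Intervening sets Scrap = 9 and removes its equation (Scrap = max(Speed, Defects) - 5).
Heat = 3·Speed - 5  [with Speed=-1]  = -8
Defects = Heat^2 + Speed  [with Heat=-8, Speed=-1]  = 63
Output = |Defects - Scrap|  [with Defects=63, Scrap=9]  = 54

54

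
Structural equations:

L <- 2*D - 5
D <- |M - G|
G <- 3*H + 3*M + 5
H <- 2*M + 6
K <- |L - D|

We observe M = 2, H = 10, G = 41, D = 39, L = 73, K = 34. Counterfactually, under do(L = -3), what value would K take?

The intervention breaks the incoming arrows to L: L <- 2*D - 5 no longer applies, and L = -3.
H = 2*M + 6  [with M=2]  = 10
G = 3*H + 3*M + 5  [with H=10, M=2]  = 41
D = |M - G|  [with M=2, G=41]  = 39
K = |L - D|  [with L=-3, D=39]  = 42

42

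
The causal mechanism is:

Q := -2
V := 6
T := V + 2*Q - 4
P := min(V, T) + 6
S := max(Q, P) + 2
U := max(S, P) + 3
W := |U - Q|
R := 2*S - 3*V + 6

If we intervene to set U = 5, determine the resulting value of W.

Intervening sets U = 5 and removes its equation (U := max(S, P) + 3).
W = |U - Q|  [with U=5, Q=-2]  = 7

7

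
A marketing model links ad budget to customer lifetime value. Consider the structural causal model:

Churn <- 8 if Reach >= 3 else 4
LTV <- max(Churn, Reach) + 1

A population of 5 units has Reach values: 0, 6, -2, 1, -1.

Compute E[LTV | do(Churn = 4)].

5.4

Every unit gets Churn=4 under the intervention. LTV values become 5, 7, 5, 5, 5; E[LTV|do(Churn=4)] = 5.4.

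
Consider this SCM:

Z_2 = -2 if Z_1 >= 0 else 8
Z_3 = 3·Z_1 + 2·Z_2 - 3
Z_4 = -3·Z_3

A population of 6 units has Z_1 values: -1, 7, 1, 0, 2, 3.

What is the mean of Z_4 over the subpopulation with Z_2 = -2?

Conditioning on Z_2=-2 selects the 5 unit(s) with Z_1 ∈ {7, 1, 0, 2, 3}. Their Z_4 values: -42, 12, 21, 3, -6. Mean = -2.4.

-2.4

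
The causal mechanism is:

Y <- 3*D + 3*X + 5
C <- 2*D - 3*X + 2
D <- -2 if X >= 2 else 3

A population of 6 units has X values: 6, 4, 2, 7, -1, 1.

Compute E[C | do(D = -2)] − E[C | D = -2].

4.75

Under do(D=-2), D's equation is replaced by D=-2 for every unit. Per-unit C: -20, -14, -8, -23, 1, -5. Mean = -11.5.
E[C|D=-2] averages over only the 4 units with D=-2 (X = 6, 4, 2, 7): C = -20, -14, -8, -23, mean -16.25.
Difference = -11.5 − (-16.25) = 4.75.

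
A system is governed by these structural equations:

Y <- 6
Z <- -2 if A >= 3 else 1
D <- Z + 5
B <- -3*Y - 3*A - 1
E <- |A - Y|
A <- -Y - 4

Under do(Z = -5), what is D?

Under do(Z=-5), the mechanism Z <- -2 if A >= 3 else 1 is discarded; Z is fixed at -5.
D = Z + 5  [with Z=-5]  = 0

0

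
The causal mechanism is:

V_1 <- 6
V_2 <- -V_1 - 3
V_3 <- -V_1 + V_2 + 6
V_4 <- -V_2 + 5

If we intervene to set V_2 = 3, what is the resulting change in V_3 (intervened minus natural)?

The intervention breaks the incoming arrows to V_2: V_2 <- -V_1 - 3 no longer applies, and V_2 = 3.
V_3 = -V_1 + V_2 + 6  [with V_1=6, V_2=3]  = 3
Without intervention: V_2 = -V_1 - 3  [with V_1=6]  = -9; V_3 = -V_1 + V_2 + 6  [with V_1=6, V_2=-9]  = -9.
Change = 3 − (-9) = 12.

12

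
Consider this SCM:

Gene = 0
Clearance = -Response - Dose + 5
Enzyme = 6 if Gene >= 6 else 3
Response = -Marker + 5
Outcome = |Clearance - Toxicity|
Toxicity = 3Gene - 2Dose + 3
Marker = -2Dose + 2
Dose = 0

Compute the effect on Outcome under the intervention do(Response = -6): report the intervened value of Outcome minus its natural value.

do(Response=-6) replaces the equation Response = -Marker + 5 with the constant Response = -6.
Toxicity = 3Gene - 2Dose + 3  [with Gene=0, Dose=0]  = 3
Clearance = -Response - Dose + 5  [with Response=-6, Dose=0]  = 11
Outcome = |Clearance - Toxicity|  [with Clearance=11, Toxicity=3]  = 8
Without intervention: Marker = -2Dose + 2  [with Dose=0]  = 2; Response = -Marker + 5  [with Marker=2]  = 3; Toxicity = 3Gene - 2Dose + 3  [with Gene=0, Dose=0]  = 3; Clearance = -Response - Dose + 5  [with Response=3, Dose=0]  = 2; Outcome = |Clearance - Toxicity|  [with Clearance=2, Toxicity=3]  = 1.
Change = 8 − 1 = 7.

7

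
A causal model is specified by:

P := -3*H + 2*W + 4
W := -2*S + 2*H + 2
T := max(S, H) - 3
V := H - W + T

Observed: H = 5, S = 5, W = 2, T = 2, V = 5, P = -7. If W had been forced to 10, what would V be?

do(W=10) replaces the equation W := -2*S + 2*H + 2 with the constant W = 10.
T = max(S, H) - 3  [with S=5, H=5]  = 2
V = H - W + T  [with H=5, W=10, T=2]  = -3

-3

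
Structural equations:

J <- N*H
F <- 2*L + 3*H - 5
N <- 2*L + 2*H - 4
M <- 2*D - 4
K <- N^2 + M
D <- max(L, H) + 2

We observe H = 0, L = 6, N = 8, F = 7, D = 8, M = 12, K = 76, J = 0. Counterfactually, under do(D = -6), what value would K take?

Under do(D=-6), the mechanism D <- max(L, H) + 2 is discarded; D is fixed at -6.
N = 2*L + 2*H - 4  [with L=6, H=0]  = 8
M = 2*D - 4  [with D=-6]  = -16
K = N^2 + M  [with N=8, M=-16]  = 48

48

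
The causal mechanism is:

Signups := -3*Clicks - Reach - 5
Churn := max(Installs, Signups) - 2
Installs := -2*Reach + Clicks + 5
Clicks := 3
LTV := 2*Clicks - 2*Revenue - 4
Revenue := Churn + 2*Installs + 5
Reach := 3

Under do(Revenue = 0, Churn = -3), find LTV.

Setting Revenue = 0, Churn = -3 by intervention discards those variables' equations.
LTV = 2*Clicks - 2*Revenue - 4  [with Clicks=3, Revenue=0]  = 2

2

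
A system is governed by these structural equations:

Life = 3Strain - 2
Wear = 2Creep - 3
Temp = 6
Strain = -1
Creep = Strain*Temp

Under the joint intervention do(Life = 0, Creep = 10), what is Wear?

Under do(Life = 0, Creep = 10), each intervened variable's structural equation is replaced by its fixed value.
Wear = 2Creep - 3  [with Creep=10]  = 17

17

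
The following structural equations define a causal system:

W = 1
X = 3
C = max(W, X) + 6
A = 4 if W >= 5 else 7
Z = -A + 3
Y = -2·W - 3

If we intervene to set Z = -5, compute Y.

-5

The intervention breaks the incoming arrows to Z: Z = -A + 3 no longer applies, and Z = -5.
Since Y is not a descendant of the intervened variable, it is unaffected.
Y = -2·W - 3  [with W=1]  = -5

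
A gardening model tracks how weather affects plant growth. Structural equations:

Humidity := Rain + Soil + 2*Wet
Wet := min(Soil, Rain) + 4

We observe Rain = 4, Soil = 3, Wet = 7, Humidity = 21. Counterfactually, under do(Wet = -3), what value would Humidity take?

1

The intervention breaks the incoming arrows to Wet: Wet := min(Soil, Rain) + 4 no longer applies, and Wet = -3.
Humidity = Rain + Soil + 2*Wet  [with Rain=4, Soil=3, Wet=-3]  = 1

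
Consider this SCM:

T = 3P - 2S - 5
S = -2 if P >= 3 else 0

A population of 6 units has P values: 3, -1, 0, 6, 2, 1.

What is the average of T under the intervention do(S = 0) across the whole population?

do(S=0) breaks S's dependence on P. With S=0 fixed, T across the units is 4, -8, -5, 13, 1, -2, mean 0.5.

0.5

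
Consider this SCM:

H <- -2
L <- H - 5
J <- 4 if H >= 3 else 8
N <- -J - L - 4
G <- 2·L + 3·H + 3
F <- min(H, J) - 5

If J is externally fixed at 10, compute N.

The intervention breaks the incoming arrows to J: J <- 4 if H >= 3 else 8 no longer applies, and J = 10.
L = H - 5  [with H=-2]  = -7
N = -J - L - 4  [with J=10, L=-7]  = -7

-7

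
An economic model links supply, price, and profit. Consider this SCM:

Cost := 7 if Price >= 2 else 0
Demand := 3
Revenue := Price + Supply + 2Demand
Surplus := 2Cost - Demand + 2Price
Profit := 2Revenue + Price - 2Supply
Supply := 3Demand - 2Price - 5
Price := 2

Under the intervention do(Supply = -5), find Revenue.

do(Supply=-5) replaces the equation Supply := 3Demand - 2Price - 5 with the constant Supply = -5.
Revenue = Price + Supply + 2Demand  [with Price=2, Supply=-5, Demand=3]  = 3

3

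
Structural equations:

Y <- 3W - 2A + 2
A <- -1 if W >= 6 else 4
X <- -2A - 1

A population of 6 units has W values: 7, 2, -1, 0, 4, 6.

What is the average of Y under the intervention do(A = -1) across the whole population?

do(A=-1) breaks A's dependence on W. With A=-1 fixed, Y across the units is 25, 10, 1, 4, 16, 22, mean 13.

13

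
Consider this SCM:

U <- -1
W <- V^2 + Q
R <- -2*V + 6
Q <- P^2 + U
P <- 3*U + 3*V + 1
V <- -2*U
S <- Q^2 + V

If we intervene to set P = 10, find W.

103

The intervention breaks the incoming arrows to P: P <- 3*U + 3*V + 1 no longer applies, and P = 10.
V = -2*U  [with U=-1]  = 2
Q = P^2 + U  [with P=10, U=-1]  = 99
W = V^2 + Q  [with V=2, Q=99]  = 103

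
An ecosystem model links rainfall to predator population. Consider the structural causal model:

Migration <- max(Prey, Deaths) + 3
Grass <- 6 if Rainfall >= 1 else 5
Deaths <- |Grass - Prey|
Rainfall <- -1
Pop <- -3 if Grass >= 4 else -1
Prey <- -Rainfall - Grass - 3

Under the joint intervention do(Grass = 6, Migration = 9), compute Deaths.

The joint intervention fixes Grass = 6, Migration = 9, removing each variable's own equation.
Prey = -Rainfall - Grass - 3  [with Rainfall=-1, Grass=6]  = -8
Deaths = |Grass - Prey|  [with Grass=6, Prey=-8]  = 14

14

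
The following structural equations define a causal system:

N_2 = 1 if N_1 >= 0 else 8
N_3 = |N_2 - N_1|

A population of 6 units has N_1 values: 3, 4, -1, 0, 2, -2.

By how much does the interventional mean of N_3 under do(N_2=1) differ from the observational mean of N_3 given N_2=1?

0.25

Under do(N_2=1), N_2's equation is replaced by N_2=1 for every unit. Per-unit N_3: 2, 3, 2, 1, 1, 3. Mean = 2.
E[N_3|N_2=1] averages over only the 4 units with N_2=1 (N_1 = 3, 4, 0, 2): N_3 = 2, 3, 1, 1, mean 1.75.
Difference = 2 − 1.75 = 0.25.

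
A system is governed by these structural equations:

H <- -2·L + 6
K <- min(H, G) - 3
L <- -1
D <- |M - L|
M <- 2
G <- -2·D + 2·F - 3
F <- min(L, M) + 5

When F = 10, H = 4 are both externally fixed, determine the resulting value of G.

11

The joint intervention fixes F = 10, H = 4, removing each variable's own equation.
D = |M - L|  [with M=2, L=-1]  = 3
G = -2·D + 2·F - 3  [with D=3, F=10]  = 11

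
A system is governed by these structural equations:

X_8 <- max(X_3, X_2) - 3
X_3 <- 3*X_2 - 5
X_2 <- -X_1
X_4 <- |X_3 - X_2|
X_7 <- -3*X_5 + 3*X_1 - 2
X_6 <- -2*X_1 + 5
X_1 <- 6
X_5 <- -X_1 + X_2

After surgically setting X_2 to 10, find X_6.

Under do(X_2=10), the mechanism X_2 <- -X_1 is discarded; X_2 is fixed at 10.
No directed path runs from X_2 to X_6, so X_6 keeps its natural value.
X_6 = -2*X_1 + 5  [with X_1=6]  = -7

-7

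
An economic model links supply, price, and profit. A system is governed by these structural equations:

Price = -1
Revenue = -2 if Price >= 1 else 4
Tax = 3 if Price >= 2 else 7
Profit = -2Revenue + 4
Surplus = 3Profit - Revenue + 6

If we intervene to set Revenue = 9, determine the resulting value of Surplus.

do(Revenue=9) replaces the equation Revenue = -2 if Price >= 1 else 4 with the constant Revenue = 9.
Profit = -2Revenue + 4  [with Revenue=9]  = -14
Surplus = 3Profit - Revenue + 6  [with Profit=-14, Revenue=9]  = -45

-45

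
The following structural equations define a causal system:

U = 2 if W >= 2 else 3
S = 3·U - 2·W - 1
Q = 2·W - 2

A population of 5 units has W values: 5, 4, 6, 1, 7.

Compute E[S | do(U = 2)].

-4.2

The intervention sets U=2 in all 5 units regardless of W. Recomputing S per unit gives -5, -3, -7, 3, -9; average -4.2.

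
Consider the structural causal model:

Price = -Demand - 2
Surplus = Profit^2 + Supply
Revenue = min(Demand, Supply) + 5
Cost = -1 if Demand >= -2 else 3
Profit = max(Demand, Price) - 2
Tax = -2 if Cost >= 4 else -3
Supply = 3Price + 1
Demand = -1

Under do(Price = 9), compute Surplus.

do(Price=9) replaces the equation Price = -Demand - 2 with the constant Price = 9.
Supply = 3Price + 1  [with Price=9]  = 28
Profit = max(Demand, Price) - 2  [with Demand=-1, Price=9]  = 7
Surplus = Profit^2 + Supply  [with Profit=7, Supply=28]  = 77

77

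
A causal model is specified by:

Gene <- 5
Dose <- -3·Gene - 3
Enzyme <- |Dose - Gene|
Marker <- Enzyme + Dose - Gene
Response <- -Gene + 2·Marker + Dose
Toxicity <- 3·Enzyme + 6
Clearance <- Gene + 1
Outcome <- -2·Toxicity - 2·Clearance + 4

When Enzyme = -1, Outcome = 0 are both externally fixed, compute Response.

The joint intervention fixes Enzyme = -1, Outcome = 0, removing each variable's own equation.
Dose = -3·Gene - 3  [with Gene=5]  = -18
Marker = Enzyme + Dose - Gene  [with Enzyme=-1, Dose=-18, Gene=5]  = -24
Response = -Gene + 2·Marker + Dose  [with Gene=5, Marker=-24, Dose=-18]  = -71

-71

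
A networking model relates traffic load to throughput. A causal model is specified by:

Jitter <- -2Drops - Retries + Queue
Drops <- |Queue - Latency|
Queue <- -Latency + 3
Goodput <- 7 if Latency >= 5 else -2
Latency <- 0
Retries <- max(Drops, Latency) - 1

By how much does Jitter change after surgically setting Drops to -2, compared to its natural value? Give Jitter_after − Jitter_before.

13

do(Drops=-2) replaces the equation Drops <- |Queue - Latency| with the constant Drops = -2.
Queue = -Latency + 3  [with Latency=0]  = 3
Retries = max(Drops, Latency) - 1  [with Drops=-2, Latency=0]  = -1
Jitter = -2Drops - Retries + Queue  [with Drops=-2, Retries=-1, Queue=3]  = 8
Without intervention: Queue = -Latency + 3  [with Latency=0]  = 3; Drops = |Queue - Latency|  [with Queue=3, Latency=0]  = 3; Retries = max(Drops, Latency) - 1  [with Drops=3, Latency=0]  = 2; Jitter = -2Drops - Retries + Queue  [with Drops=3, Retries=2, Queue=3]  = -5.
Change = 8 − (-5) = 13.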